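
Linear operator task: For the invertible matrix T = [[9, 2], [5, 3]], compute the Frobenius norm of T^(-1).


det(T) = 9*3 - 2*5 = 17
T^(-1) = (1/17) * [[3, -2], [-5, 9]] = [[0.1765, -0.1176], [-0.2941, 0.5294]]
||T^(-1)||_F^2 = 0.1765^2 + (-0.1176)^2 + (-0.2941)^2 + 0.5294^2 = 0.4118
||T^(-1)||_F = sqrt(0.4118) = 0.6417

0.6417


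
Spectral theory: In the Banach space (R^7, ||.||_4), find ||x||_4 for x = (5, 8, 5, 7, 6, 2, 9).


The l^4 norm = (sum |x_i|^4)^(1/4)
Sum of 4th powers = 625 + 4096 + 625 + 2401 + 1296 + 16 + 6561 = 15620
||x||_4 = (15620)^(1/4) = 11.1794

11.1794


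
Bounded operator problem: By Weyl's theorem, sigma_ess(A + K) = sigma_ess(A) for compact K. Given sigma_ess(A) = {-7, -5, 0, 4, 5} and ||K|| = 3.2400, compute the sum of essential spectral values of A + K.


By Weyl's theorem, the essential spectrum is invariant under compact perturbations.
sigma_ess(A + K) = sigma_ess(A) = {-7, -5, 0, 4, 5}
Sum = -7 + -5 + 0 + 4 + 5 = -3

-3


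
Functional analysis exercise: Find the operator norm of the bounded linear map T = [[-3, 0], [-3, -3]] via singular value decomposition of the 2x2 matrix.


A^T A = [[18, 9], [9, 9]]
trace(A^T A) = 27, det(A^T A) = 81
discriminant = 27^2 - 4*81 = 405
Largest eigenvalue of A^T A = (trace + sqrt(disc))/2 = 23.5623
||T|| = sqrt(23.5623) = 4.8541

4.8541


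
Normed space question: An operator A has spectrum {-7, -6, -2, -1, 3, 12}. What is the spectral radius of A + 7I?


Spectrum of A + 7I = {0, 1, 5, 6, 10, 19}
Spectral radius = max |lambda| over the shifted spectrum
= max(0, 1, 5, 6, 10, 19) = 19

19


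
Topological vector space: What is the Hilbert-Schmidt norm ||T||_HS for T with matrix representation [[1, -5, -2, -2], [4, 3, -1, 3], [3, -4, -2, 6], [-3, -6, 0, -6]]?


The Hilbert-Schmidt norm is sqrt(sum of squares of all entries).
Sum of squares = 1^2 + (-5)^2 + (-2)^2 + (-2)^2 + 4^2 + 3^2 + (-1)^2 + 3^2 + 3^2 + (-4)^2 + (-2)^2 + 6^2 + (-3)^2 + (-6)^2 + 0^2 + (-6)^2
= 1 + 25 + 4 + 4 + 16 + 9 + 1 + 9 + 9 + 16 + 4 + 36 + 9 + 36 + 0 + 36 = 215
||T||_HS = sqrt(215) = 14.6629

14.6629


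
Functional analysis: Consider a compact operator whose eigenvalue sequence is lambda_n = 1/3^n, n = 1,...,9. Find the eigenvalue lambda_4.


The eigenvalue formula gives lambda_4 = 1/3^4
= 1/81
= 0.0123

0.0123


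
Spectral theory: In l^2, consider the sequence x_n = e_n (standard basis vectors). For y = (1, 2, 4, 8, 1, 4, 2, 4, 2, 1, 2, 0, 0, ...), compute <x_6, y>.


x_6 = e_6 is the standard basis vector with 1 in position 6.
<x_6, y> = y_6 = 4
As n -> infinity, <x_n, y> -> 0, confirming weak convergence of (x_n) to 0.

4


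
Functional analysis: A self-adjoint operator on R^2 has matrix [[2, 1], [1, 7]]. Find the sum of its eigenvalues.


For a self-adjoint (symmetric) matrix, the eigenvalues are real.
The sum of eigenvalues equals the trace of the matrix.
trace = 2 + 7 = 9

9


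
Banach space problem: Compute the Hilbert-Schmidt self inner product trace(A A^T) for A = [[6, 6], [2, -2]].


trace(A * A^T) = sum of squares of all entries
= 6^2 + 6^2 + 2^2 + (-2)^2
= 36 + 36 + 4 + 4
= 80

80


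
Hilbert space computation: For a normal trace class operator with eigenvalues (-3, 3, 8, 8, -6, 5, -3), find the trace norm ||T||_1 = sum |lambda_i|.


For a normal operator, singular values equal |eigenvalues|.
Trace norm = sum |lambda_i| = 3 + 3 + 8 + 8 + 6 + 5 + 3
= 36

36


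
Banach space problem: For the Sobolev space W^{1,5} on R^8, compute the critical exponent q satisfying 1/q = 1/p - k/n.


Using the Sobolev embedding formula: 1/q = 1/p - k/n
1/q = 1/5 - 1/8 = 3/40
q = 1/(3/40) = 40/3 = 13.3333

13.3333


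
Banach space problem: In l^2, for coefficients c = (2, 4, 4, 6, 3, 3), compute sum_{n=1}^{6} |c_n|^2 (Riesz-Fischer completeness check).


sum |c_n|^2 = 2^2 + 4^2 + 4^2 + 6^2 + 3^2 + 3^2
= 4 + 16 + 16 + 36 + 9 + 9
= 90

90


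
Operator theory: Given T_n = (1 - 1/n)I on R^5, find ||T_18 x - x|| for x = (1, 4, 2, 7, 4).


T_18 x - x = (1 - 1/18)x - x = -x/18
||x|| = sqrt(86) = 9.2736
||T_18 x - x|| = ||x||/18 = 9.2736/18 = 0.5152

0.5152


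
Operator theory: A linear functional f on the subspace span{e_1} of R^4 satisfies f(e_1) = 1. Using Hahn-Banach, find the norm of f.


The norm of f is given by ||f|| = sup_{||x||=1} |f(x)|.
On span{e_1}, ||e_1|| = 1, so ||f|| = |f(e_1)| / ||e_1||
= |1| / 1 = 1.0000

1.0000


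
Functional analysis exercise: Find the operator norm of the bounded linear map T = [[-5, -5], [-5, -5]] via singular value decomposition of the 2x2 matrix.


A^T A = [[50, 50], [50, 50]]
trace(A^T A) = 100, det(A^T A) = 0
discriminant = 100^2 - 4*0 = 10000
Largest eigenvalue of A^T A = (trace + sqrt(disc))/2 = 100.0000
||T|| = sqrt(100.0000) = 10.0000

10.0000


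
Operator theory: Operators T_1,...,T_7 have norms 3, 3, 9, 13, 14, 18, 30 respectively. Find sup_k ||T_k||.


By the Uniform Boundedness Principle, the supremum of norms is finite.
sup_k ||T_k|| = max(3, 3, 9, 13, 14, 18, 30) = 30

30


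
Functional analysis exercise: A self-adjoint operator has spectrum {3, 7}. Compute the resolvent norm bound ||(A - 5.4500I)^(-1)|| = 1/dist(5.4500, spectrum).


dist(5.4500, {3, 7}) = min(|5.4500 - 3|, |5.4500 - 7|)
= min(2.4500, 1.5500) = 1.5500
Resolvent bound = 1/1.5500 = 0.6452

0.6452


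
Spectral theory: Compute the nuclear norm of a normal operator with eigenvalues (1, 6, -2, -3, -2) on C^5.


For a normal operator, singular values equal |eigenvalues|.
Trace norm = sum |lambda_i| = 1 + 6 + 2 + 3 + 2
= 14

14


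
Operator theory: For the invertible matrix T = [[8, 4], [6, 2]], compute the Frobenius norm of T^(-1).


det(T) = 8*2 - 4*6 = -8
T^(-1) = (1/-8) * [[2, -4], [-6, 8]] = [[-0.2500, 0.5000], [0.7500, -1.0000]]
||T^(-1)||_F^2 = (-0.2500)^2 + 0.5000^2 + 0.7500^2 + (-1.0000)^2 = 1.8750
||T^(-1)||_F = sqrt(1.8750) = 1.3693

1.3693


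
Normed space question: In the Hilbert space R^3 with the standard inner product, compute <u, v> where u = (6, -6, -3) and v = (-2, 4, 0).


Computing the standard inner product <u, v> = sum u_i * v_i
= 6*-2 + -6*4 + -3*0
= -12 + -24 + 0
= -36

-36


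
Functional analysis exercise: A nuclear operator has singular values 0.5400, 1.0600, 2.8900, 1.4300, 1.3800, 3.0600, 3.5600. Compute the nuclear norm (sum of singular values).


The nuclear norm is the sum of all singular values.
||T||_1 = 0.5400 + 1.0600 + 2.8900 + 1.4300 + 1.3800 + 3.0600 + 3.5600
= 13.9200

13.9200


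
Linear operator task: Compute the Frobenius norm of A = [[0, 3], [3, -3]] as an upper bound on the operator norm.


||A||_F^2 = sum a_ij^2
= 0^2 + 3^2 + 3^2 + (-3)^2
= 0 + 9 + 9 + 9 = 27
||A||_F = sqrt(27) = 5.1962

5.1962


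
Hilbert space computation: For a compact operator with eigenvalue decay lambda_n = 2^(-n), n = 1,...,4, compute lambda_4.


The eigenvalue formula gives lambda_4 = 1/2^4
= 1/16
= 0.0625

0.0625


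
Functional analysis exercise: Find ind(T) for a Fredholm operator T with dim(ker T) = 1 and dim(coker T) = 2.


The Fredholm index is defined as ind(T) = dim(ker T) - dim(coker T)
= 1 - 2
= -1

-1


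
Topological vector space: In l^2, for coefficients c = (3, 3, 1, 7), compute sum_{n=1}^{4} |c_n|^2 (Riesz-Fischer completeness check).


sum |c_n|^2 = 3^2 + 3^2 + 1^2 + 7^2
= 9 + 9 + 1 + 49
= 68

68


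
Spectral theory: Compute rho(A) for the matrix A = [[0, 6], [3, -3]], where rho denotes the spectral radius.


For a 2x2 matrix, eigenvalues satisfy lambda^2 - (trace)*lambda + det = 0
trace = 0 + -3 = -3
det = 0*-3 - 6*3 = -18
discriminant = (-3)^2 - 4*(-18) = 81
spectral radius = max |eigenvalue| = 6.0000

6.0000


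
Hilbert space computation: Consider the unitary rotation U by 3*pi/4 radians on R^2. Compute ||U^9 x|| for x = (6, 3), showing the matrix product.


U is a rotation by theta = 3*pi/4
U^9 = rotation by 9*theta = 27*pi/4 = 3*pi/4 (mod 2*pi)
cos(3*pi/4) = -0.7071, sin(3*pi/4) = 0.7071
U^9 x = (-0.7071 * 6 - 0.7071 * 3, 0.7071 * 6 + -0.7071 * 3)
= (-6.3640, 2.1213)
||U^9 x|| = sqrt((-6.3640)^2 + 2.1213^2) = sqrt(45.0000) = 6.7082

6.7082


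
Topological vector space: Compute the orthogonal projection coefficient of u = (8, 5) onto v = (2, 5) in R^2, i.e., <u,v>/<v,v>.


Computing <u,v> = 8*2 + 5*5 = 41
Computing <v,v> = 2^2 + 5^2 = 29
Projection coefficient = 41/29 = 1.4138

1.4138


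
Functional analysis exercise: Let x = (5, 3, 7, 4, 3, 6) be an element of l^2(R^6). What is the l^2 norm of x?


The l^2 norm = (sum |x_i|^2)^(1/2)
Sum of 2th powers = 25 + 9 + 49 + 16 + 9 + 36 = 144
||x||_2 = (144)^(1/2) = 12.0000

12.0000


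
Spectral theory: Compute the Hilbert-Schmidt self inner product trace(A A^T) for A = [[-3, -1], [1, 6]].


trace(A * A^T) = sum of squares of all entries
= (-3)^2 + (-1)^2 + 1^2 + 6^2
= 9 + 1 + 1 + 36
= 47

47


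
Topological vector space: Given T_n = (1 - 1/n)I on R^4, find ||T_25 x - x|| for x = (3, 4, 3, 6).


T_25 x - x = (1 - 1/25)x - x = -x/25
||x|| = sqrt(70) = 8.3666
||T_25 x - x|| = ||x||/25 = 8.3666/25 = 0.3347

0.3347


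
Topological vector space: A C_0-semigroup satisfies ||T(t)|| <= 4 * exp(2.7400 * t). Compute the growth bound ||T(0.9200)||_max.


||T(0.9200)|| <= 4 * exp(2.7400 * 0.9200)
= 4 * exp(2.5208)
= 4 * 12.4385
= 49.7542

49.7542


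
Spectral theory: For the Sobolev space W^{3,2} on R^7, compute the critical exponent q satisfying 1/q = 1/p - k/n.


Using the Sobolev embedding formula: 1/q = 1/p - k/n
1/q = 1/2 - 3/7 = 1/14
q = 1/(1/14) = 14

14.0000


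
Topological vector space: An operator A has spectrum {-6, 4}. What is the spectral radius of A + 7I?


Spectrum of A + 7I = {1, 11}
Spectral radius = max |lambda| over the shifted spectrum
= max(1, 11) = 11

11


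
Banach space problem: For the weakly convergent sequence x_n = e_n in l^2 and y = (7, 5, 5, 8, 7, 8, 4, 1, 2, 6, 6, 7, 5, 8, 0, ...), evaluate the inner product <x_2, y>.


x_2 = e_2 is the standard basis vector with 1 in position 2.
<x_2, y> = y_2 = 5
As n -> infinity, <x_n, y> -> 0, confirming weak convergence of (x_n) to 0.

5


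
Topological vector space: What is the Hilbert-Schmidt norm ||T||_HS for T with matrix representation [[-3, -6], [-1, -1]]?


The Hilbert-Schmidt norm is sqrt(sum of squares of all entries).
Sum of squares = (-3)^2 + (-6)^2 + (-1)^2 + (-1)^2
= 9 + 36 + 1 + 1 = 47
||T||_HS = sqrt(47) = 6.8557

6.8557


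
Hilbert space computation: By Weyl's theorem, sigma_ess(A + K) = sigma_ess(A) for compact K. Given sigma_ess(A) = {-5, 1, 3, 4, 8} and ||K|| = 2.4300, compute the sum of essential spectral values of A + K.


By Weyl's theorem, the essential spectrum is invariant under compact perturbations.
sigma_ess(A + K) = sigma_ess(A) = {-5, 1, 3, 4, 8}
Sum = -5 + 1 + 3 + 4 + 8 = 11

11


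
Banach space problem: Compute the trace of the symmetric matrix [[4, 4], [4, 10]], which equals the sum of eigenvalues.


For a self-adjoint (symmetric) matrix, the eigenvalues are real.
The sum of eigenvalues equals the trace of the matrix.
trace = 4 + 10 = 14

14


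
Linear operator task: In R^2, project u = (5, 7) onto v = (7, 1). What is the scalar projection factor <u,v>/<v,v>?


Computing <u,v> = 5*7 + 7*1 = 42
Computing <v,v> = 7^2 + 1^2 = 50
Projection coefficient = 42/50 = 0.8400

0.8400


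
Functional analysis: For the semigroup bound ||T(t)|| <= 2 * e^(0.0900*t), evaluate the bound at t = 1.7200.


||T(1.7200)|| <= 2 * exp(0.0900 * 1.7200)
= 2 * exp(0.1548)
= 2 * 1.1674
= 2.3348

2.3348


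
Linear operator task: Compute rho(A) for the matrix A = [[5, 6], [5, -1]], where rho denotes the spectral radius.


For a 2x2 matrix, eigenvalues satisfy lambda^2 - (trace)*lambda + det = 0
trace = 5 + -1 = 4
det = 5*-1 - 6*5 = -35
discriminant = 4^2 - 4*(-35) = 156
spectral radius = max |eigenvalue| = 8.2450

8.2450


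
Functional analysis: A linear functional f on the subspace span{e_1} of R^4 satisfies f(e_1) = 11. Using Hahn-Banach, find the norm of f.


The norm of f is given by ||f|| = sup_{||x||=1} |f(x)|.
On span{e_1}, ||e_1|| = 1, so ||f|| = |f(e_1)| / ||e_1||
= |11| / 1 = 11.0000

11.0000


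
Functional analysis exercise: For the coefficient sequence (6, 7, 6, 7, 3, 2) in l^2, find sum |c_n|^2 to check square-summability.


sum |c_n|^2 = 6^2 + 7^2 + 6^2 + 7^2 + 3^2 + 2^2
= 36 + 49 + 36 + 49 + 9 + 4
= 183

183


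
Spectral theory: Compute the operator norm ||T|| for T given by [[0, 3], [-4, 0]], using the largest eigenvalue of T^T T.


A^T A = [[16, 0], [0, 9]]
trace(A^T A) = 25, det(A^T A) = 144
discriminant = 25^2 - 4*144 = 49
Largest eigenvalue of A^T A = (trace + sqrt(disc))/2 = 16.0000
||T|| = sqrt(16.0000) = 4.0000

4.0000


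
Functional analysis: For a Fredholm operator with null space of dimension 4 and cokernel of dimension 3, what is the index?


The Fredholm index is defined as ind(T) = dim(ker T) - dim(coker T)
= 4 - 3
= 1

1


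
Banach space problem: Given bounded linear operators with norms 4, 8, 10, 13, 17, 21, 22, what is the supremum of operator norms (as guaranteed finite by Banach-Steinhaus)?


By the Uniform Boundedness Principle, the supremum of norms is finite.
sup_k ||T_k|| = max(4, 8, 10, 13, 17, 21, 22) = 22

22


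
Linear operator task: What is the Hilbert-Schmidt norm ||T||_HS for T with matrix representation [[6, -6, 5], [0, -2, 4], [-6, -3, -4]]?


The Hilbert-Schmidt norm is sqrt(sum of squares of all entries).
Sum of squares = 6^2 + (-6)^2 + 5^2 + 0^2 + (-2)^2 + 4^2 + (-6)^2 + (-3)^2 + (-4)^2
= 36 + 36 + 25 + 0 + 4 + 16 + 36 + 9 + 16 = 178
||T||_HS = sqrt(178) = 13.3417

13.3417


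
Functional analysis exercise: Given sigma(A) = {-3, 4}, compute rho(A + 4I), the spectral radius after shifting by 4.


Spectrum of A + 4I = {1, 8}
Spectral radius = max |lambda| over the shifted spectrum
= max(1, 8) = 8

8


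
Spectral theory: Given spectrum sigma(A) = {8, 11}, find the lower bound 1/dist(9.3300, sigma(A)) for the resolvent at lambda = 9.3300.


dist(9.3300, {8, 11}) = min(|9.3300 - 8|, |9.3300 - 11|)
= min(1.3300, 1.6700) = 1.3300
Resolvent bound = 1/1.3300 = 0.7519

0.7519


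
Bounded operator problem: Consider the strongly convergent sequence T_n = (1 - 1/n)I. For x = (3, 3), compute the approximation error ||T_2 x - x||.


T_2 x - x = (1 - 1/2)x - x = -x/2
||x|| = sqrt(18) = 4.2426
||T_2 x - x|| = ||x||/2 = 4.2426/2 = 2.1213

2.1213


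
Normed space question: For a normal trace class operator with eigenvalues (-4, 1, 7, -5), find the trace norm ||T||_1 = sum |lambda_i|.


For a normal operator, singular values equal |eigenvalues|.
Trace norm = sum |lambda_i| = 4 + 1 + 7 + 5
= 17

17


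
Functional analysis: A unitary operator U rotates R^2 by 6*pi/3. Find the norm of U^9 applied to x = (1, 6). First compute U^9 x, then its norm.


U is a rotation by theta = 6*pi/3
U^9 = rotation by 9*theta = 54*pi/3 = 0*pi/3 (mod 2*pi)
cos(0*pi/3) = 1.0000, sin(0*pi/3) = 0.0000
U^9 x = (1.0000 * 1 - 0.0000 * 6, 0.0000 * 1 + 1.0000 * 6)
= (1.0000, 6.0000)
||U^9 x|| = sqrt(1.0000^2 + 6.0000^2) = sqrt(37.0000) = 6.0828

6.0828


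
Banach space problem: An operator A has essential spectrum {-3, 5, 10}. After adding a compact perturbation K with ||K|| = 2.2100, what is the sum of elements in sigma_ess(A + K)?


By Weyl's theorem, the essential spectrum is invariant under compact perturbations.
sigma_ess(A + K) = sigma_ess(A) = {-3, 5, 10}
Sum = -3 + 5 + 10 = 12

12


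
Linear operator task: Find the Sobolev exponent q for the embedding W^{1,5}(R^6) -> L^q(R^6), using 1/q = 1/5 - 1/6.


Using the Sobolev embedding formula: 1/q = 1/p - k/n
1/q = 1/5 - 1/6 = 1/30
q = 1/(1/30) = 30

30.0000


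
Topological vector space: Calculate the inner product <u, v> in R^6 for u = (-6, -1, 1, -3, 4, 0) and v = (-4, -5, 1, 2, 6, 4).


Computing the standard inner product <u, v> = sum u_i * v_i
= -6*-4 + -1*-5 + 1*1 + -3*2 + 4*6 + 0*4
= 24 + 5 + 1 + -6 + 24 + 0
= 48

48


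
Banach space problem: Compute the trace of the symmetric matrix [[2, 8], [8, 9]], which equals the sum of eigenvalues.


For a self-adjoint (symmetric) matrix, the eigenvalues are real.
The sum of eigenvalues equals the trace of the matrix.
trace = 2 + 9 = 11

11


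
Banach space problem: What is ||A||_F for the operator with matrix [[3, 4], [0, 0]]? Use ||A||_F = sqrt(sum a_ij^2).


||A||_F^2 = sum a_ij^2
= 3^2 + 4^2 + 0^2 + 0^2
= 9 + 16 + 0 + 0 = 25
||A||_F = sqrt(25) = 5.0000

5.0000


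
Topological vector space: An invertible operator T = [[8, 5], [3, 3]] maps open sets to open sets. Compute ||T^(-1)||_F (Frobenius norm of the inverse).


det(T) = 8*3 - 5*3 = 9
T^(-1) = (1/9) * [[3, -5], [-3, 8]] = [[0.3333, -0.5556], [-0.3333, 0.8889]]
||T^(-1)||_F^2 = 0.3333^2 + (-0.5556)^2 + (-0.3333)^2 + 0.8889^2 = 1.3210
||T^(-1)||_F = sqrt(1.3210) = 1.1493

1.1493


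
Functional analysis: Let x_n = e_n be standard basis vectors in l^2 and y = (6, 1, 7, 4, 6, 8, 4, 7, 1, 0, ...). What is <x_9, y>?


x_9 = e_9 is the standard basis vector with 1 in position 9.
<x_9, y> = y_9 = 1
As n -> infinity, <x_n, y> -> 0, confirming weak convergence of (x_n) to 0.

1


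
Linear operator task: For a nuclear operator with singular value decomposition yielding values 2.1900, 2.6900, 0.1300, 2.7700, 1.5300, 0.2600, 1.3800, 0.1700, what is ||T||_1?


The nuclear norm is the sum of all singular values.
||T||_1 = 2.1900 + 2.6900 + 0.1300 + 2.7700 + 1.5300 + 0.2600 + 1.3800 + 0.1700
= 11.1200

11.1200


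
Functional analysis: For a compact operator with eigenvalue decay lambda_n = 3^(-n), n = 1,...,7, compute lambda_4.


The eigenvalue formula gives lambda_4 = 1/3^4
= 1/81
= 0.0123

0.0123


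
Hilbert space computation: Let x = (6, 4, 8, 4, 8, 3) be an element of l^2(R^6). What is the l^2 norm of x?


The l^2 norm = (sum |x_i|^2)^(1/2)
Sum of 2th powers = 36 + 16 + 64 + 16 + 64 + 9 = 205
||x||_2 = (205)^(1/2) = 14.3178

14.3178


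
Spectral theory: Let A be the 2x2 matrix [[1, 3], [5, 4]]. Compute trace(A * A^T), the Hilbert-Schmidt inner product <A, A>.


trace(A * A^T) = sum of squares of all entries
= 1^2 + 3^2 + 5^2 + 4^2
= 1 + 9 + 25 + 16
= 51

51


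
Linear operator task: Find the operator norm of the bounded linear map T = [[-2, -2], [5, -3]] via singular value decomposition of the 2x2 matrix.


A^T A = [[29, -11], [-11, 13]]
trace(A^T A) = 42, det(A^T A) = 256
discriminant = 42^2 - 4*256 = 740
Largest eigenvalue of A^T A = (trace + sqrt(disc))/2 = 34.6015
||T|| = sqrt(34.6015) = 5.8823

5.8823


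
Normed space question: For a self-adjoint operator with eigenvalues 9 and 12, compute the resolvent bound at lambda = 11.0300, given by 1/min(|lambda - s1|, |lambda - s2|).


dist(11.0300, {9, 12}) = min(|11.0300 - 9|, |11.0300 - 12|)
= min(2.0300, 0.9700) = 0.9700
Resolvent bound = 1/0.9700 = 1.0309

1.0309


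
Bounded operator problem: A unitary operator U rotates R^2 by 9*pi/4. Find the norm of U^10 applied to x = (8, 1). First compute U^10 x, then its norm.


U is a rotation by theta = 9*pi/4
U^10 = rotation by 10*theta = 90*pi/4 = 2*pi/4 (mod 2*pi)
cos(2*pi/4) = 0.0000, sin(2*pi/4) = 1.0000
U^10 x = (0.0000 * 8 - 1.0000 * 1, 1.0000 * 8 + 0.0000 * 1)
= (-1.0000, 8.0000)
||U^10 x|| = sqrt((-1.0000)^2 + 8.0000^2) = sqrt(65.0000) = 8.0623

8.0623


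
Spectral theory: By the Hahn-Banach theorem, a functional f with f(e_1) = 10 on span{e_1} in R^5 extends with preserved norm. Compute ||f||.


The norm of f is given by ||f|| = sup_{||x||=1} |f(x)|.
On span{e_1}, ||e_1|| = 1, so ||f|| = |f(e_1)| / ||e_1||
= |10| / 1 = 10.0000

10.0000


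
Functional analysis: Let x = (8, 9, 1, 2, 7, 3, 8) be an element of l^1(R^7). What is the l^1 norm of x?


The l^1 norm equals the sum of absolute values of all components.
||x||_1 = 8 + 9 + 1 + 2 + 7 + 3 + 8
= 38

38.0000


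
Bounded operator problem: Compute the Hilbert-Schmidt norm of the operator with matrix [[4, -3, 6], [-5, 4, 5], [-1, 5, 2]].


The Hilbert-Schmidt norm is sqrt(sum of squares of all entries).
Sum of squares = 4^2 + (-3)^2 + 6^2 + (-5)^2 + 4^2 + 5^2 + (-1)^2 + 5^2 + 2^2
= 16 + 9 + 36 + 25 + 16 + 25 + 1 + 25 + 4 = 157
||T||_HS = sqrt(157) = 12.5300

12.5300


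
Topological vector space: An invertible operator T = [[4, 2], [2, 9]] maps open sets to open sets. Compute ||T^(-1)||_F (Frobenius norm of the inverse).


det(T) = 4*9 - 2*2 = 32
T^(-1) = (1/32) * [[9, -2], [-2, 4]] = [[0.2812, -0.0625], [-0.0625, 0.1250]]
||T^(-1)||_F^2 = 0.2812^2 + (-0.0625)^2 + (-0.0625)^2 + 0.1250^2 = 0.1025
||T^(-1)||_F = sqrt(0.1025) = 0.3202

0.3202


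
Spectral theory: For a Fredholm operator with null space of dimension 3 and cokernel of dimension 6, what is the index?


The Fredholm index is defined as ind(T) = dim(ker T) - dim(coker T)
= 3 - 6
= -3

-3


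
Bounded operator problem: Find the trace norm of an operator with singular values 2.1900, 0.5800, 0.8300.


The nuclear norm is the sum of all singular values.
||T||_1 = 2.1900 + 0.5800 + 0.8300
= 3.6000

3.6000


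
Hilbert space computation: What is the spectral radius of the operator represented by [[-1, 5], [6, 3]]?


For a 2x2 matrix, eigenvalues satisfy lambda^2 - (trace)*lambda + det = 0
trace = -1 + 3 = 2
det = -1*3 - 5*6 = -33
discriminant = 2^2 - 4*(-33) = 136
spectral radius = max |eigenvalue| = 6.8310

6.8310


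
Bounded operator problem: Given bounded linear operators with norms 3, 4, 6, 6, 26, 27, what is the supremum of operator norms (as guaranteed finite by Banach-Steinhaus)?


By the Uniform Boundedness Principle, the supremum of norms is finite.
sup_k ||T_k|| = max(3, 4, 6, 6, 26, 27) = 27

27


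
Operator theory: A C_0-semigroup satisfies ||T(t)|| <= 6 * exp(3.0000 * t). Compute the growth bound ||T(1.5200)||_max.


||T(1.5200)|| <= 6 * exp(3.0000 * 1.5200)
= 6 * exp(4.5600)
= 6 * 95.5835
= 573.5009

573.5009


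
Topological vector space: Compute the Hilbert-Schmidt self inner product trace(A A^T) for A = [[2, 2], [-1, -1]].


trace(A * A^T) = sum of squares of all entries
= 2^2 + 2^2 + (-1)^2 + (-1)^2
= 4 + 4 + 1 + 1
= 10

10


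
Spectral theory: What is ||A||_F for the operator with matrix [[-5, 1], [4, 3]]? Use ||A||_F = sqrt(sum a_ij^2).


||A||_F^2 = sum a_ij^2
= (-5)^2 + 1^2 + 4^2 + 3^2
= 25 + 1 + 16 + 9 = 51
||A||_F = sqrt(51) = 7.1414

7.1414


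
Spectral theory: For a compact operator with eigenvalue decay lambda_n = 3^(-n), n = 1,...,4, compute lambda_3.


The eigenvalue formula gives lambda_3 = 1/3^3
= 1/27
= 0.0370

0.0370


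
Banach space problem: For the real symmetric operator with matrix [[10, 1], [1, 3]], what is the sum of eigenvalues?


For a self-adjoint (symmetric) matrix, the eigenvalues are real.
The sum of eigenvalues equals the trace of the matrix.
trace = 10 + 3 = 13

13


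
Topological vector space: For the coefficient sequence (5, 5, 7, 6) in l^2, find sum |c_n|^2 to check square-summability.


sum |c_n|^2 = 5^2 + 5^2 + 7^2 + 6^2
= 25 + 25 + 49 + 36
= 135

135


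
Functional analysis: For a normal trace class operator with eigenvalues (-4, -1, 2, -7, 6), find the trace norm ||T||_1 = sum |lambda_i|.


For a normal operator, singular values equal |eigenvalues|.
Trace norm = sum |lambda_i| = 4 + 1 + 2 + 7 + 6
= 20

20


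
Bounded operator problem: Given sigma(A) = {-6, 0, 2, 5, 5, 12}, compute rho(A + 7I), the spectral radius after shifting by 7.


Spectrum of A + 7I = {1, 7, 9, 12, 12, 19}
Spectral radius = max |lambda| over the shifted spectrum
= max(1, 7, 9, 12, 12, 19) = 19

19


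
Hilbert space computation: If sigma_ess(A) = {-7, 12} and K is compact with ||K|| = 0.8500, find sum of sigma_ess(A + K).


By Weyl's theorem, the essential spectrum is invariant under compact perturbations.
sigma_ess(A + K) = sigma_ess(A) = {-7, 12}
Sum = -7 + 12 = 5

5


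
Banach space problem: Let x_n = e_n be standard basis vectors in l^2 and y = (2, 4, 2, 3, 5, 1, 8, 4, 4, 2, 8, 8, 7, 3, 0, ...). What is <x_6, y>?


x_6 = e_6 is the standard basis vector with 1 in position 6.
<x_6, y> = y_6 = 1
As n -> infinity, <x_n, y> -> 0, confirming weak convergence of (x_n) to 0.

1


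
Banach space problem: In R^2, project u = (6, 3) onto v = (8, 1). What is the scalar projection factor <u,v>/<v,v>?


Computing <u,v> = 6*8 + 3*1 = 51
Computing <v,v> = 8^2 + 1^2 = 65
Projection coefficient = 51/65 = 0.7846

0.7846


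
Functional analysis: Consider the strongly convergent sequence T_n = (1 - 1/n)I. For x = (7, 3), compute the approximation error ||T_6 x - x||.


T_6 x - x = (1 - 1/6)x - x = -x/6
||x|| = sqrt(58) = 7.6158
||T_6 x - x|| = ||x||/6 = 7.6158/6 = 1.2693

1.2693


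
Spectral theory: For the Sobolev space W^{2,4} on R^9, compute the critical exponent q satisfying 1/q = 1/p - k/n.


Using the Sobolev embedding formula: 1/q = 1/p - k/n
1/q = 1/4 - 2/9 = 1/36
q = 1/(1/36) = 36

36.0000


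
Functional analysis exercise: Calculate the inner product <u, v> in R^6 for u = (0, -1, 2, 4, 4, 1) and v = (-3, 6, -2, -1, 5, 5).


Computing the standard inner product <u, v> = sum u_i * v_i
= 0*-3 + -1*6 + 2*-2 + 4*-1 + 4*5 + 1*5
= 0 + -6 + -4 + -4 + 20 + 5
= 11

11


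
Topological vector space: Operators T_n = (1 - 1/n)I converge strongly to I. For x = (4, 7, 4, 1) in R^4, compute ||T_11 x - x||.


T_11 x - x = (1 - 1/11)x - x = -x/11
||x|| = sqrt(82) = 9.0554
||T_11 x - x|| = ||x||/11 = 9.0554/11 = 0.8232

0.8232


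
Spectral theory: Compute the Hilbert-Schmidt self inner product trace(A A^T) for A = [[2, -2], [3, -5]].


trace(A * A^T) = sum of squares of all entries
= 2^2 + (-2)^2 + 3^2 + (-5)^2
= 4 + 4 + 9 + 25
= 42

42


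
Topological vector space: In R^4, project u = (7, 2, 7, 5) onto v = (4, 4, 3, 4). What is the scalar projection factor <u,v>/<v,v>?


Computing <u,v> = 7*4 + 2*4 + 7*3 + 5*4 = 77
Computing <v,v> = 4^2 + 4^2 + 3^2 + 4^2 = 57
Projection coefficient = 77/57 = 1.3509

1.3509


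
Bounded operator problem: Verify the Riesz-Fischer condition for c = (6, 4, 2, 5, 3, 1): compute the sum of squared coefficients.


sum |c_n|^2 = 6^2 + 4^2 + 2^2 + 5^2 + 3^2 + 1^2
= 36 + 16 + 4 + 25 + 9 + 1
= 91

91


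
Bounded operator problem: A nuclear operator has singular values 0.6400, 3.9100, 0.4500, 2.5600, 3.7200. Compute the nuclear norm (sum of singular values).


The nuclear norm is the sum of all singular values.
||T||_1 = 0.6400 + 3.9100 + 0.4500 + 2.5600 + 3.7200
= 11.2800

11.2800


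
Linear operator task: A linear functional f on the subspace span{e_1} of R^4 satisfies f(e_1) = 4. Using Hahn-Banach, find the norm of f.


The norm of f is given by ||f|| = sup_{||x||=1} |f(x)|.
On span{e_1}, ||e_1|| = 1, so ||f|| = |f(e_1)| / ||e_1||
= |4| / 1 = 4.0000

4.0000


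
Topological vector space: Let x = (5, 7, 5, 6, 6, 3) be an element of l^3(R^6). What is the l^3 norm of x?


The l^3 norm = (sum |x_i|^3)^(1/3)
Sum of 3th powers = 125 + 343 + 125 + 216 + 216 + 27 = 1052
||x||_3 = (1052)^(1/3) = 10.1704

10.1704


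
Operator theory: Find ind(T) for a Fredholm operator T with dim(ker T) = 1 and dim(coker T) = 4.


The Fredholm index is defined as ind(T) = dim(ker T) - dim(coker T)
= 1 - 4
= -3

-3


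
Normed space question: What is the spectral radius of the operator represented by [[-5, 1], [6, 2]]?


For a 2x2 matrix, eigenvalues satisfy lambda^2 - (trace)*lambda + det = 0
trace = -5 + 2 = -3
det = -5*2 - 1*6 = -16
discriminant = (-3)^2 - 4*(-16) = 73
spectral radius = max |eigenvalue| = 5.7720

5.7720


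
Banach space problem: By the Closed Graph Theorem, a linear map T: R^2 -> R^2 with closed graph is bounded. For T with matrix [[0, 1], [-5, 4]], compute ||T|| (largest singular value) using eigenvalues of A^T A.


A^T A = [[25, -20], [-20, 17]]
trace(A^T A) = 42, det(A^T A) = 25
discriminant = 42^2 - 4*25 = 1664
Largest eigenvalue of A^T A = (trace + sqrt(disc))/2 = 41.3961
||T|| = sqrt(41.3961) = 6.4340

6.4340


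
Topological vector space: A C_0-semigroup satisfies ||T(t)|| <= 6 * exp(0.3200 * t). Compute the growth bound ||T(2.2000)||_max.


||T(2.2000)|| <= 6 * exp(0.3200 * 2.2000)
= 6 * exp(0.7040)
= 6 * 2.0218
= 12.1309

12.1309


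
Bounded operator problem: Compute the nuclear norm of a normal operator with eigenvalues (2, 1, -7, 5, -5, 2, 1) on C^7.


For a normal operator, singular values equal |eigenvalues|.
Trace norm = sum |lambda_i| = 2 + 1 + 7 + 5 + 5 + 2 + 1
= 23

23


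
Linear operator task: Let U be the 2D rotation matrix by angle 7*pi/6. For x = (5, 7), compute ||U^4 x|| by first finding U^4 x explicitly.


U is a rotation by theta = 7*pi/6
U^4 = rotation by 4*theta = 28*pi/6 = 4*pi/6 (mod 2*pi)
cos(4*pi/6) = -0.5000, sin(4*pi/6) = 0.8660
U^4 x = (-0.5000 * 5 - 0.8660 * 7, 0.8660 * 5 + -0.5000 * 7)
= (-8.5622, 0.8301)
||U^4 x|| = sqrt((-8.5622)^2 + 0.8301^2) = sqrt(74.0000) = 8.6023

8.6023


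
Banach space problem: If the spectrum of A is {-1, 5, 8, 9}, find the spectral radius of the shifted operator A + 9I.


Spectrum of A + 9I = {8, 14, 17, 18}
Spectral radius = max |lambda| over the shifted spectrum
= max(8, 14, 17, 18) = 18

18


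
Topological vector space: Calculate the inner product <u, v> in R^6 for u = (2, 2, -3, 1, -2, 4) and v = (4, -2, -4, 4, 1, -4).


Computing the standard inner product <u, v> = sum u_i * v_i
= 2*4 + 2*-2 + -3*-4 + 1*4 + -2*1 + 4*-4
= 8 + -4 + 12 + 4 + -2 + -16
= 2

2


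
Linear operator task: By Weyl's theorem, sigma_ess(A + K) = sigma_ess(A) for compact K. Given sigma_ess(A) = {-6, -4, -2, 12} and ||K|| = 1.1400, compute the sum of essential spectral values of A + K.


By Weyl's theorem, the essential spectrum is invariant under compact perturbations.
sigma_ess(A + K) = sigma_ess(A) = {-6, -4, -2, 12}
Sum = -6 + -4 + -2 + 12 = 0

0


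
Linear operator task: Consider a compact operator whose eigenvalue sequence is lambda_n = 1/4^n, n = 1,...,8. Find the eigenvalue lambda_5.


The eigenvalue formula gives lambda_5 = 1/4^5
= 1/1024
= 9.7656e-04

9.7656e-04


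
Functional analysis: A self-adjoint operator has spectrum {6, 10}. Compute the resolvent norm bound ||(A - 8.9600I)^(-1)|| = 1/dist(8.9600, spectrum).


dist(8.9600, {6, 10}) = min(|8.9600 - 6|, |8.9600 - 10|)
= min(2.9600, 1.0400) = 1.0400
Resolvent bound = 1/1.0400 = 0.9615

0.9615


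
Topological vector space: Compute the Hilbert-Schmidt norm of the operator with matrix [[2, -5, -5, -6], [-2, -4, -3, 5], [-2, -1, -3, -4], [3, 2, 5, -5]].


The Hilbert-Schmidt norm is sqrt(sum of squares of all entries).
Sum of squares = 2^2 + (-5)^2 + (-5)^2 + (-6)^2 + (-2)^2 + (-4)^2 + (-3)^2 + 5^2 + (-2)^2 + (-1)^2 + (-3)^2 + (-4)^2 + 3^2 + 2^2 + 5^2 + (-5)^2
= 4 + 25 + 25 + 36 + 4 + 16 + 9 + 25 + 4 + 1 + 9 + 16 + 9 + 4 + 25 + 25 = 237
||T||_HS = sqrt(237) = 15.3948

15.3948


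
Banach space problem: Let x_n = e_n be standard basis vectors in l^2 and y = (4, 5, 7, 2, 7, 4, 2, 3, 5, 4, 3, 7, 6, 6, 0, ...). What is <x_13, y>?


x_13 = e_13 is the standard basis vector with 1 in position 13.
<x_13, y> = y_13 = 6
As n -> infinity, <x_n, y> -> 0, confirming weak convergence of (x_n) to 0.

6


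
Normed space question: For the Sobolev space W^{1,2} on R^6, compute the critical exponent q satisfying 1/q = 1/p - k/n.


Using the Sobolev embedding formula: 1/q = 1/p - k/n
1/q = 1/2 - 1/6 = 1/3
q = 1/(1/3) = 3

3.0000


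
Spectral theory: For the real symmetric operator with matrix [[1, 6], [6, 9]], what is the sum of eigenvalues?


For a self-adjoint (symmetric) matrix, the eigenvalues are real.
The sum of eigenvalues equals the trace of the matrix.
trace = 1 + 9 = 10

10


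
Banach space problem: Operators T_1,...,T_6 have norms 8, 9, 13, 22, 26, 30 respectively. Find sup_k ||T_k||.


By the Uniform Boundedness Principle, the supremum of norms is finite.
sup_k ||T_k|| = max(8, 9, 13, 22, 26, 30) = 30

30


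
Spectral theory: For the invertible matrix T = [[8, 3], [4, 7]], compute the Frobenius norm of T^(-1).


det(T) = 8*7 - 3*4 = 44
T^(-1) = (1/44) * [[7, -3], [-4, 8]] = [[0.1591, -0.0682], [-0.0909, 0.1818]]
||T^(-1)||_F^2 = 0.1591^2 + (-0.0682)^2 + (-0.0909)^2 + 0.1818^2 = 0.0713
||T^(-1)||_F = sqrt(0.0713) = 0.2670

0.2670


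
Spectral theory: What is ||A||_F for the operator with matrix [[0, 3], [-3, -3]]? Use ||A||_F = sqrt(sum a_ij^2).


||A||_F^2 = sum a_ij^2
= 0^2 + 3^2 + (-3)^2 + (-3)^2
= 0 + 9 + 9 + 9 = 27
||A||_F = sqrt(27) = 5.1962

5.1962


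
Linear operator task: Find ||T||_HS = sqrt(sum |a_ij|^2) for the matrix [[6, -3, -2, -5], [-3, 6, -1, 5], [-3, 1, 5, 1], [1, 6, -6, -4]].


The Hilbert-Schmidt norm is sqrt(sum of squares of all entries).
Sum of squares = 6^2 + (-3)^2 + (-2)^2 + (-5)^2 + (-3)^2 + 6^2 + (-1)^2 + 5^2 + (-3)^2 + 1^2 + 5^2 + 1^2 + 1^2 + 6^2 + (-6)^2 + (-4)^2
= 36 + 9 + 4 + 25 + 9 + 36 + 1 + 25 + 9 + 1 + 25 + 1 + 1 + 36 + 36 + 16 = 270
||T||_HS = sqrt(270) = 16.4317

16.4317


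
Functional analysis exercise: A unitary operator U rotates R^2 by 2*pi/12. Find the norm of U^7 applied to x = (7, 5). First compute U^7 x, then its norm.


U is a rotation by theta = 2*pi/12
U^7 = rotation by 7*theta = 14*pi/12
cos(14*pi/12) = -0.8660, sin(14*pi/12) = -0.5000
U^7 x = (-0.8660 * 7 - -0.5000 * 5, -0.5000 * 7 + -0.8660 * 5)
= (-3.5622, -7.8301)
||U^7 x|| = sqrt((-3.5622)^2 + (-7.8301)^2) = sqrt(74.0000) = 8.6023

8.6023


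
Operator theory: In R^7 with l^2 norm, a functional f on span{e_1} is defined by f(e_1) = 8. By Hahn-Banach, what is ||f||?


The norm of f is given by ||f|| = sup_{||x||=1} |f(x)|.
On span{e_1}, ||e_1|| = 1, so ||f|| = |f(e_1)| / ||e_1||
= |8| / 1 = 8.0000

8.0000


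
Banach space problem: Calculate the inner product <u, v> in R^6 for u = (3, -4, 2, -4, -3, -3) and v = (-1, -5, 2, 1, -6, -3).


Computing the standard inner product <u, v> = sum u_i * v_i
= 3*-1 + -4*-5 + 2*2 + -4*1 + -3*-6 + -3*-3
= -3 + 20 + 4 + -4 + 18 + 9
= 44

44


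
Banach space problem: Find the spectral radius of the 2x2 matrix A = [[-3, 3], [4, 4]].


For a 2x2 matrix, eigenvalues satisfy lambda^2 - (trace)*lambda + det = 0
trace = -3 + 4 = 1
det = -3*4 - 3*4 = -24
discriminant = 1^2 - 4*(-24) = 97
spectral radius = max |eigenvalue| = 5.4244

5.4244


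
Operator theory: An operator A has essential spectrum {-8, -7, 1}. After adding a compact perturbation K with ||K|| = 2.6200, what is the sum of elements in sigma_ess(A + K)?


By Weyl's theorem, the essential spectrum is invariant under compact perturbations.
sigma_ess(A + K) = sigma_ess(A) = {-8, -7, 1}
Sum = -8 + -7 + 1 = -14

-14


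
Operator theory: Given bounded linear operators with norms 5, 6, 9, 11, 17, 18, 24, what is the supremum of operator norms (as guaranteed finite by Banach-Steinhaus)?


By the Uniform Boundedness Principle, the supremum of norms is finite.
sup_k ||T_k|| = max(5, 6, 9, 11, 17, 18, 24) = 24

24


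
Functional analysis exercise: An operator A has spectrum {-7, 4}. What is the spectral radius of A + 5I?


Spectrum of A + 5I = {-2, 9}
Spectral radius = max |lambda| over the shifted spectrum
= max(2, 9) = 9

9


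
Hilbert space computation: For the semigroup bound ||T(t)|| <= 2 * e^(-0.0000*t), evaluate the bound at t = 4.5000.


||T(4.5000)|| <= 2 * exp(-0.0000 * 4.5000)
= 2 * exp(-0.0000)
= 2 * 1.0000
= 2.0000

2.0000


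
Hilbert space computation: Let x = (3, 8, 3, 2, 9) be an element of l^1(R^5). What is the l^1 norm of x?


The l^1 norm equals the sum of absolute values of all components.
||x||_1 = 3 + 8 + 3 + 2 + 9
= 25

25.0000


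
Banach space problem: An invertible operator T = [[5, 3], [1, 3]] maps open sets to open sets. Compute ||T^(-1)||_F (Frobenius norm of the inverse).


det(T) = 5*3 - 3*1 = 12
T^(-1) = (1/12) * [[3, -3], [-1, 5]] = [[0.2500, -0.2500], [-0.0833, 0.4167]]
||T^(-1)||_F^2 = 0.2500^2 + (-0.2500)^2 + (-0.0833)^2 + 0.4167^2 = 0.3056
||T^(-1)||_F = sqrt(0.3056) = 0.5528

0.5528


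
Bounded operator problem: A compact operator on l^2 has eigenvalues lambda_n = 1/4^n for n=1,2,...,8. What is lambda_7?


The eigenvalue formula gives lambda_7 = 1/4^7
= 1/16384
= 6.1035e-05

6.1035e-05


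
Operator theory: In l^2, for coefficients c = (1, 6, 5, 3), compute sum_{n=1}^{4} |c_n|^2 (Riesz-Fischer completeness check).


sum |c_n|^2 = 1^2 + 6^2 + 5^2 + 3^2
= 1 + 36 + 25 + 9
= 71

71


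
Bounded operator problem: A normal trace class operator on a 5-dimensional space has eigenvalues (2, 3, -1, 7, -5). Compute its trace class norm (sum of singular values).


For a normal operator, singular values equal |eigenvalues|.
Trace norm = sum |lambda_i| = 2 + 3 + 1 + 7 + 5
= 18

18


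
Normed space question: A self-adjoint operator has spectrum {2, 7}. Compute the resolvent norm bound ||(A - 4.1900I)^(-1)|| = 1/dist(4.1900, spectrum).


dist(4.1900, {2, 7}) = min(|4.1900 - 2|, |4.1900 - 7|)
= min(2.1900, 2.8100) = 2.1900
Resolvent bound = 1/2.1900 = 0.4566

0.4566


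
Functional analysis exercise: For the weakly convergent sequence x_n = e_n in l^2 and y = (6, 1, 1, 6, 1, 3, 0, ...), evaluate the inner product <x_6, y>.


x_6 = e_6 is the standard basis vector with 1 in position 6.
<x_6, y> = y_6 = 3
As n -> infinity, <x_n, y> -> 0, confirming weak convergence of (x_n) to 0.

3


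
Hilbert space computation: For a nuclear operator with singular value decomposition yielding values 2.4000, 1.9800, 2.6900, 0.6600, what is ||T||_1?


The nuclear norm is the sum of all singular values.
||T||_1 = 2.4000 + 1.9800 + 2.6900 + 0.6600
= 7.7300

7.7300


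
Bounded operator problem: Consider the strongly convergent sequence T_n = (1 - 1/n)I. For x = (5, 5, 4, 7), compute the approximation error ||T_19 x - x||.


T_19 x - x = (1 - 1/19)x - x = -x/19
||x|| = sqrt(115) = 10.7238
||T_19 x - x|| = ||x||/19 = 10.7238/19 = 0.5644

0.5644


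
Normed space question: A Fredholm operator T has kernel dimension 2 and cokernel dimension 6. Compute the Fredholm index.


The Fredholm index is defined as ind(T) = dim(ker T) - dim(coker T)
= 2 - 6
= -4

-4


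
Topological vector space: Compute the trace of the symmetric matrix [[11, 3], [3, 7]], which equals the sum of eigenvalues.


For a self-adjoint (symmetric) matrix, the eigenvalues are real.
The sum of eigenvalues equals the trace of the matrix.
trace = 11 + 7 = 18

18


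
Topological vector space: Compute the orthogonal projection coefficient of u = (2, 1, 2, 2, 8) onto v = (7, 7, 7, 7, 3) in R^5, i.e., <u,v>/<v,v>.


Computing <u,v> = 2*7 + 1*7 + 2*7 + 2*7 + 8*3 = 73
Computing <v,v> = 7^2 + 7^2 + 7^2 + 7^2 + 3^2 = 205
Projection coefficient = 73/205 = 0.3561

0.3561


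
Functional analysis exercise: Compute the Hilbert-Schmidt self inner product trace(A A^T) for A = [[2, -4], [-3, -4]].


trace(A * A^T) = sum of squares of all entries
= 2^2 + (-4)^2 + (-3)^2 + (-4)^2
= 4 + 16 + 9 + 16
= 45

45


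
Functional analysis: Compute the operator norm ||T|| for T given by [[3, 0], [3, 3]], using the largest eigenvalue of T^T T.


A^T A = [[18, 9], [9, 9]]
trace(A^T A) = 27, det(A^T A) = 81
discriminant = 27^2 - 4*81 = 405
Largest eigenvalue of A^T A = (trace + sqrt(disc))/2 = 23.5623
||T|| = sqrt(23.5623) = 4.8541

4.8541


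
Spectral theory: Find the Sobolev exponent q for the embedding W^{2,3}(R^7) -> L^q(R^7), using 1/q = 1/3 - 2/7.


Using the Sobolev embedding formula: 1/q = 1/p - k/n
1/q = 1/3 - 2/7 = 1/21
q = 1/(1/21) = 21

21.0000


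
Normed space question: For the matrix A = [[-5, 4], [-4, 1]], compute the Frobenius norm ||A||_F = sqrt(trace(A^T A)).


||A||_F^2 = sum a_ij^2
= (-5)^2 + 4^2 + (-4)^2 + 1^2
= 25 + 16 + 16 + 1 = 58
||A||_F = sqrt(58) = 7.6158

7.6158


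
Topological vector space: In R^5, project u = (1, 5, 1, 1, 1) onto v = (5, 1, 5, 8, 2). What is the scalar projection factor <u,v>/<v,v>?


Computing <u,v> = 1*5 + 5*1 + 1*5 + 1*8 + 1*2 = 25
Computing <v,v> = 5^2 + 1^2 + 5^2 + 8^2 + 2^2 = 119
Projection coefficient = 25/119 = 0.2101

0.2101
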